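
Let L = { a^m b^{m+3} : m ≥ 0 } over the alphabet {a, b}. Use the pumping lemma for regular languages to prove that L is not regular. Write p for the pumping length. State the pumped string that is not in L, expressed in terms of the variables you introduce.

a^{p+k} b^{p+3}

Assume L is regular; let p be its pumping constant.
Take w = a^p b^{p+3}. Then w ∈ L and |w| = 2p+3 ≥ p.
Write w = xyz as guaranteed by the lemma, with |xy| ≤ p and |y| > 0.
Because |xy| ≤ p and w begins with p copies of a, we have y = a^k with 1 ≤ k ≤ p.
Pump with i = 2: xy^2z = a^{p+k} b^{p+3}. For this to lie in L we would need p+3 = (p+k)+3, which forces k = 0. But k ≥ 1, so xy^2z ∉ L.
This contradicts the pumping lemma, so L is not regular.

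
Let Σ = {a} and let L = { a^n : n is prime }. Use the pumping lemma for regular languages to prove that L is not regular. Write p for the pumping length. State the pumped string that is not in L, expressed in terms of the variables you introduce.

a^{q(1+k)}

Assume L is regular; let p be its pumping constant.
Let q be a prime with q ≥ p+2 (infinitely many primes exist), and take w = a^q ∈ L with |w| = q ≥ p.
Write w = xyz as guaranteed by the lemma, with |xy| ≤ p and y is nonempty.
Then y = a^k for some k with 1 ≤ k ≤ p.
Since 1 ≤ k ≤ p, |xz| = q-k. Pump with i = q+1: |xy^{q+1}z| = (q-k)+(q+1)k = q+qk = q(1+k), which is composite (both factors ≥ 2). So xy^{q+1}z = a^{q(1+k)} ∉ L.
Contradiction. Therefore L is not regular.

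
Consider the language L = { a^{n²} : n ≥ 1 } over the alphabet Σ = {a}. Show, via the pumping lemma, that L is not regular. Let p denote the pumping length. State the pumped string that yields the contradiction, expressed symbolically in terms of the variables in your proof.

Suppose for contradiction that L is regular, and let p be the pumping length.
Take w = a^{p²} ∈ L with |w| = p² ≥ p.
By the pumping lemma, w = xyz with |xy| ≤ p and y is nonempty.
Then y = a^k for some k with 1 ≤ k ≤ p.
Pump with i = 2: xy^2z = a^{p²+k}. Since 1 ≤ k ≤ p, p² < p²+k ≤ p²+p < (p+1)², so p²+k lies strictly between consecutive squares and is not a perfect square. So xy^2z ∉ L.
This contradicts the pumping lemma, so L is not regular.

a^{p²+k}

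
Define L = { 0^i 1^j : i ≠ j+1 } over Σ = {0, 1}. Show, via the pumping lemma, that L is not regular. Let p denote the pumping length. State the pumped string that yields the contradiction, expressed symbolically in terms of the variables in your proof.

Assume L is regular. Let p be the pumping length given by the pumping lemma.
Choose w = 0^p 1^{p+p!-1}. Since p ≠ (p+p!-1)+1 = p+p!, w ∈ L; and |w| ≥ p.
The pumping lemma gives a decomposition w = xyz where |xy| ≤ p and |y| ≥ 1.
The first p characters of w are 0's, so xy (and hence y) consists only of 0's. Write y = 0^k, 1 ≤ k ≤ p.
Since 1 ≤ k ≤ p, k divides p!; set t = 1 + p!/k. Then xy^t z has p + (p!/k)·k = p + p! copies of 0. Now the 0-count is p+p! and (1-count)+1 = (p+p!-1)+1 = p+p!, so i ≠ j+1 fails. So xy^t z = 0^{p+p!} 1^{p+p!-1} ∉ L.
This contradicts the pumping lemma, so L is not regular.

0^{p+p!} 1^{p+p!-1}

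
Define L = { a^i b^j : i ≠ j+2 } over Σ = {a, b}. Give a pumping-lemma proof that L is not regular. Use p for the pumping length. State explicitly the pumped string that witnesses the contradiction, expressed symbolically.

Toward a contradiction, assume L is regular with pumping length p.
Choose w = a^p b^{p+p!-2}. Since p ≠ (p+p!-2)+2 = p+p!, w ∈ L; and |w| ≥ p.
The pumping lemma gives a decomposition w = xyz where |xy| ≤ p and |y| ≥ 1.
The first p characters of w are a's, so xy (and hence y) consists only of a's. Write y = a^k, 1 ≤ k ≤ p.
Since 1 ≤ k ≤ p, k divides p!; set t = 1 + p!/k. Then xy^t z has p + (p!/k)·k = p + p! copies of a. Now the a-count is p+p! and (b-count)+2 = (p+p!-2)+2 = p+p!, so i ≠ j+2 fails. So xy^t z = a^{p+p!} b^{p+p!-2} ∉ L.
Contradiction. Therefore L is not regular.

a^{p+p!} b^{p+p!-2}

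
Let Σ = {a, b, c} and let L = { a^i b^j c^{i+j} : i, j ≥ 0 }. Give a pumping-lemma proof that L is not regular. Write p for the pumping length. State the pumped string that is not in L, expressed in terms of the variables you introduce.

a^{p+k} b^p c^{2p}

Assume L is regular; let p be its pumping constant.
Take w = a^p b^p c^{2p} ∈ L (with i=j=p, i+j=2p), |w| = 4p ≥ p.
By the pumping lemma, w = xyz with |xy| ≤ p and y is nonempty.
Because |xy| ≤ p and w begins with p copies of a, we have y = a^k with 1 ≤ k ≤ p.
Consider xy^2z = a^{p+k} b^p c^{2p}. Now the a- and b-counts sum to 2p+k, but the c-count is 2p ≠ 2p+k. So xy^2z ∉ L.
Contradiction. Therefore L is not regular.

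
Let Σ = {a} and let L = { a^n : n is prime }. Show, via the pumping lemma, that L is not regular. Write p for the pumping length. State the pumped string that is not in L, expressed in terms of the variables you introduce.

a^{q(1+k)}

Toward a contradiction, assume L is regular with pumping length p.
Let q be a prime with q ≥ p+2 (infinitely many primes exist), and take w = a^q ∈ L with |w| = q ≥ p.
Write w = xyz as guaranteed by the lemma, with |xy| ≤ p and y is nonempty.
Then y = a^k for some k with 1 ≤ k ≤ p.
Since 1 ≤ k ≤ p, |xz| = q-k. Pump with i = q+1: |xy^{q+1}z| = (q-k)+(q+1)k = q+qk = q(1+k), which is composite (both factors ≥ 2). So xy^{q+1}z = a^{q(1+k)} ∉ L.
Contradiction. Therefore L is not regular.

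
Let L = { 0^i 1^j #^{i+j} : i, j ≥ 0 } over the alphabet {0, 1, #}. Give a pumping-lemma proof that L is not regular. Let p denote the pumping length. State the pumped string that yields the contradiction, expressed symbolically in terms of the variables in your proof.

0^{p+k} 1^p #^{2p}

Toward a contradiction, assume L is regular with pumping length p.
Take w = 0^p 1^p #^{2p} ∈ L (with i=j=p, i+j=2p), |w| = 4p ≥ p.
Write w = xyz as guaranteed by the lemma, with |xy| ≤ p and y is nonempty.
The first p characters of w are 0's, so xy (and hence y) consists only of 0's. Write y = 0^k, 1 ≤ k ≤ p.
Consider xy^2z = 0^{p+k} 1^p #^{2p}. Now the 0- and 1-counts sum to 2p+k, but the #-count is 2p ≠ 2p+k. So xy^2z ∉ L.
This is a contradiction; hence L is not regular.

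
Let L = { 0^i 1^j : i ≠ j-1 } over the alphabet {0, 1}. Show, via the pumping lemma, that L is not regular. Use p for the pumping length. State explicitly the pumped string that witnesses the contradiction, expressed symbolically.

0^{p+p!} 1^{p+p!+1}

Suppose for contradiction that L is regular, and let p be the pumping length.
Choose w = 0^p 1^{p+p!+1}. Since p ≠ (p+p!+1)-1 = p+p!, w ∈ L; and |w| ≥ p.
The pumping lemma gives a decomposition w = xyz where |xy| ≤ p and |y| > 0.
Since the first p symbols of w are all 0's and |xy| ≤ p, y lies entirely in the leading 0-block: y = 0^k for some k with 1 ≤ k ≤ p.
Since 1 ≤ k ≤ p, k divides p!; set t = 1 + p!/k. Then xy^t z has p + (p!/k)·k = p + p! copies of 0. Now the 0-count is p+p! and (1-count)-1 = (p+p!+1)-1 = p+p!, so i ≠ j-1 fails. So xy^t z = 0^{p+p!} 1^{p+p!+1} ∉ L.
Contradiction. Therefore L is not regular.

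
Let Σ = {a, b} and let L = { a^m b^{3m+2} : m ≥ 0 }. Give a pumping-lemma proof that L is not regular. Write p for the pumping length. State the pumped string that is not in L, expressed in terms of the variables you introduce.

a^{p+k} b^{3p+2}

Assume L is regular. Let p be the pumping length given by the pumping lemma.
Let w = a^p b^{3p+2} ∈ L; note |w| = 4p+2 ≥ p.
The pumping lemma gives a decomposition w = xyz where |xy| ≤ p and y is nonempty.
The first p characters of w are a's, so xy (and hence y) consists only of a's. Write y = a^k, 1 ≤ k ≤ p.
Pump with i = 2: xy^2z = a^{p+k} b^{3p+2}. For this to lie in L we would need 3p+2 = 3(p+k)+2, which forces k = 0. But k ≥ 1, so xy^2z ∉ L.
Contradiction. Therefore L is not regular.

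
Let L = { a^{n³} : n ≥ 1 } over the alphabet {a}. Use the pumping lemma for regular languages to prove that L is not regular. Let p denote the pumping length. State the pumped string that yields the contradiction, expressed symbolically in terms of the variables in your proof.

a^{p³+k}

Toward a contradiction, assume L is regular with pumping length p.
Take w = a^{p³} ∈ L with |w| = p³ ≥ p.
The pumping lemma gives a decomposition w = xyz where |xy| ≤ p and y is nonempty.
Then y = a^k for some k with 1 ≤ k ≤ p.
Pump with i = 2: xy^2z = a^{p³+k}. Since 1 ≤ k ≤ p, p³ < p³+k ≤ p³+p < p³+3p²+3p+1 = (p+1)³, so p³+k is not a perfect cube. So xy^2z ∉ L.
This contradicts the pumping lemma, so L is not regular.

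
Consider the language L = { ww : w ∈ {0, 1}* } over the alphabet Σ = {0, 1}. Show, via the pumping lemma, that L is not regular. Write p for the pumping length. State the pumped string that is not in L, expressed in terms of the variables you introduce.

0^{p+k} 1^p 0^p 1^p

Assume L is regular. Let p be the pumping length given by the pumping lemma.
Take w = 0^p 1^p 0^p 1^p = uu where u = 0^p1^p; then w ∈ L and |w| = 4p ≥ p.
By the pumping lemma, w = xyz with |xy| ≤ p and |y| ≥ 1.
Because |xy| ≤ p and w begins with p copies of 0, we have y = 0^k with 1 ≤ k ≤ p.
Pump with i = 2: xy^2z = 0^{p+k} 1^p 0^p 1^p, of length 4p+k. Suppose this equals vv. The string starts with 0 and ends with 1, so v does too; thus the boundary between the two copies of v is a 1→0 transition. There is exactly one such transition, at position 2p+k, so |v| = 2p+k and |vv| = 4p+2k ≠ 4p+k since k ≥ 1. So xy^2z ∉ L.
This is a contradiction; hence L is not regular.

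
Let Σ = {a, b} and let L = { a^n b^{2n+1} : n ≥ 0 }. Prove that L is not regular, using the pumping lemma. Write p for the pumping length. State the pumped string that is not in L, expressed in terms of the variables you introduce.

Assume L is regular. Let p be the pumping length given by the pumping lemma.
Choose w = a^p b^{2p+1}, which is in L with |w| = 3p+1 ≥ p.
Write w = xyz as guaranteed by the lemma, with |xy| ≤ p and |y| > 0.
The first p characters of w are a's, so xy (and hence y) consists only of a's. Write y = a^k, 1 ≤ k ≤ p.
Pump with i = 2: xy^2z = a^{p+k} b^{2p+1}. For this to lie in L we would need 2p+1 = 2(p+k)+1, which forces k = 0. But k ≥ 1, so xy^2z ∉ L.
This is a contradiction; hence L is not regular.

a^{p+k} b^{2p+1}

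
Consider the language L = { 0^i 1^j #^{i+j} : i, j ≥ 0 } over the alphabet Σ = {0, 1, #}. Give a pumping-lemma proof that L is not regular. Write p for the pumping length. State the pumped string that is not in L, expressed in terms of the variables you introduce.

Suppose for contradiction that L is regular, and let p be the pumping length.
Take w = 0^p 1^p #^{2p} ∈ L (with i=j=p, i+j=2p), |w| = 4p ≥ p.
By the pumping lemma, w = xyz with |xy| ≤ p and |y| ≥ 1.
Because |xy| ≤ p and w begins with p copies of 0, we have y = 0^k with 1 ≤ k ≤ p.
Consider xy^2z = 0^{p+k} 1^p #^{2p}. Now the 0- and 1-counts sum to 2p+k, but the #-count is 2p ≠ 2p+k. So xy^2z ∉ L.
Contradiction. Therefore L is not regular.

0^{p+k} 1^p #^{2p}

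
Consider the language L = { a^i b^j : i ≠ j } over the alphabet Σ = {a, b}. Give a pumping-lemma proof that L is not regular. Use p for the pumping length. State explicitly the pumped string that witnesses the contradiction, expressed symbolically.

a^{p+p!} b^{p+p!}

Suppose for contradiction that L is regular, and let p be the pumping length.
Choose w = a^p b^{p+p!}. Since p ≠ p+p!, w ∈ L; and |w| ≥ p.
The pumping lemma gives a decomposition w = xyz where |xy| ≤ p and |y| ≥ 1.
Since the first p symbols of w are all a's and |xy| ≤ p, y lies entirely in the leading a-block: y = a^k for some k with 1 ≤ k ≤ p.
Since 1 ≤ k ≤ p, k divides p!; set t = 1 + p!/k. Then xy^t z has p + (p!/k)·k = p + p! copies of a. Now the a-count equals the b-count, so i ≠ j fails. So xy^t z = a^{p+p!} b^{p+p!} ∉ L.
Contradiction. Therefore L is not regular.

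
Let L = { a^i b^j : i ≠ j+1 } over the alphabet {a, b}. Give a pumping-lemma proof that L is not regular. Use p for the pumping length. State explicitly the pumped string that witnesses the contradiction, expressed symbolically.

a^{p+p!} b^{p+p!-1}

Assume L is regular; let p be its pumping constant.
Choose w = a^p b^{p+p!-1}. Since p ≠ (p+p!-1)+1 = p+p!, w ∈ L; and |w| ≥ p.
By the pumping lemma, w = xyz with |xy| ≤ p and |y| > 0.
The first p characters of w are a's, so xy (and hence y) consists only of a's. Write y = a^k, 1 ≤ k ≤ p.
Since 1 ≤ k ≤ p, k divides p!; set t = 1 + p!/k. Then xy^t z has p + (p!/k)·k = p + p! copies of a. Now the a-count is p+p! and (b-count)+1 = (p+p!-1)+1 = p+p!, so i ≠ j+1 fails. So xy^t z = a^{p+p!} b^{p+p!-1} ∉ L.
This contradicts the pumping lemma, so L is not regular.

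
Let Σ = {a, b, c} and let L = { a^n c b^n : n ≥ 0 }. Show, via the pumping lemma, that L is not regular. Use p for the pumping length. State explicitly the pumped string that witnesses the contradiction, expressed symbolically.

a^{p+k} c b^p

Assume L is regular; let p be its pumping constant.
Take w = a^p c b^p ∈ L with |w| = 2p+1 ≥ p.
The pumping lemma gives a decomposition w = xyz where |xy| ≤ p and |y| > 0.
Since the first p symbols of w are all a's and |xy| ≤ p, y lies entirely in the leading a-block: y = a^k for some k with 1 ≤ k ≤ p.
Pump with i = 2: xy^2z = a^{p+k} c b^p, which would require p+k = p. But k ≥ 1, so xy^2z ∉ L.
Contradiction. Therefore L is not regular.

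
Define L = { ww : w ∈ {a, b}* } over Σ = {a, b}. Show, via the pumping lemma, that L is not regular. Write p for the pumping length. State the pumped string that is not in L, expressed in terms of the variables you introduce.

Assume L is regular; let p be its pumping constant.
Take w = a^p b^p a^p b^p = uu where u = a^pb^p; then w ∈ L and |w| = 4p ≥ p.
The pumping lemma gives a decomposition w = xyz where |xy| ≤ p and |y| ≥ 1.
The first p characters of w are a's, so xy (and hence y) consists only of a's. Write y = a^k, 1 ≤ k ≤ p.
Pump with i = 2: xy^2z = a^{p+k} b^p a^p b^p, of length 4p+k. Suppose this equals vv. The string starts with a and ends with b, so v does too; thus the boundary between the two copies of v is a b→a transition. There is exactly one such transition, at position 2p+k, so |v| = 2p+k and |vv| = 4p+2k ≠ 4p+k since k ≥ 1. So xy^2z ∉ L.
Contradiction. Therefore L is not regular.

a^{p+k} b^p a^p b^p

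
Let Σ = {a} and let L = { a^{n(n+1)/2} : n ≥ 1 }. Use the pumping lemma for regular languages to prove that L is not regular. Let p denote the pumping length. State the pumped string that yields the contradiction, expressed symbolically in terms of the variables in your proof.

Assume L is regular. Let p be the pumping length given by the pumping lemma.
Take w = a^{p(p+1)/2} ∈ L with |w| = p(p+1)/2 ≥ p.
Write w = xyz as guaranteed by the lemma, with |xy| ≤ p and |y| > 0.
Then y = a^k for some k with 1 ≤ k ≤ p.
Pump with i = 2: xy^2z = a^{p(p+1)/2+k}. Since 1 ≤ k ≤ p, p(p+1)/2 < p(p+1)/2+k ≤ p(p+1)/2+p < (p+1)(p+2)/2, so p(p+1)/2+k is strictly between consecutive triangular numbers. So xy^2z ∉ L.
Contradiction. Therefore L is not regular.

a^{p(p+1)/2+k}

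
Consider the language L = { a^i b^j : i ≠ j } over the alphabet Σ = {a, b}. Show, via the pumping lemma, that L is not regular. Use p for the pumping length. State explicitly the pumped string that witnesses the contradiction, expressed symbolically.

Suppose for contradiction that L is regular, and let p be the pumping length.
Choose w = a^p b^{p+p!}. Since p ≠ p+p!, w ∈ L; and |w| ≥ p.
The pumping lemma gives a decomposition w = xyz where |xy| ≤ p and |y| > 0.
The first p characters of w are a's, so xy (and hence y) consists only of a's. Write y = a^k, 1 ≤ k ≤ p.
Since 1 ≤ k ≤ p, k divides p!; set t = 1 + p!/k. Then xy^t z has p + (p!/k)·k = p + p! copies of a. Now the a-count equals the b-count, so i ≠ j fails. So xy^t z = a^{p+p!} b^{p+p!} ∉ L.
This is a contradiction; hence L is not regular.

a^{p+p!} b^{p+p!}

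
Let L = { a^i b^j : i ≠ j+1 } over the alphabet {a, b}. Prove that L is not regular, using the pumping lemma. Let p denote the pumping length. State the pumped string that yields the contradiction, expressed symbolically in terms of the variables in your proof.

a^{p+p!} b^{p+p!-1}

Assume L is regular. Let p be the pumping length given by the pumping lemma.
Choose w = a^p b^{p+p!-1}. Since p ≠ (p+p!-1)+1 = p+p!, w ∈ L; and |w| ≥ p.
Write w = xyz as guaranteed by the lemma, with |xy| ≤ p and |y| ≥ 1.
Since the first p symbols of w are all a's and |xy| ≤ p, y lies entirely in the leading a-block: y = a^k for some k with 1 ≤ k ≤ p.
Since 1 ≤ k ≤ p, k divides p!; set t = 1 + p!/k. Then xy^t z has p + (p!/k)·k = p + p! copies of a. Now the a-count is p+p! and (b-count)+1 = (p+p!-1)+1 = p+p!, so i ≠ j+1 fails. So xy^t z = a^{p+p!} b^{p+p!-1} ∉ L.
This contradicts the pumping lemma, so L is not regular.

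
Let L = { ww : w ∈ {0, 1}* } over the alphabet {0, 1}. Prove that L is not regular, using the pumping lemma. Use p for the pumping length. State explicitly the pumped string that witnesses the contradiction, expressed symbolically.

Suppose for contradiction that L is regular, and let p be the pumping length.
Take w = 0^p 1^p 0^p 1^p = uu where u = 0^p1^p; then w ∈ L and |w| = 4p ≥ p.
Write w = xyz as guaranteed by the lemma, with |xy| ≤ p and y is nonempty.
The first p characters of w are 0's, so xy (and hence y) consists only of 0's. Write y = 0^k, 1 ≤ k ≤ p.
Pump with i = 2: xy^2z = 0^{p+k} 1^p 0^p 1^p, of length 4p+k. Suppose this equals vv. The string starts with 0 and ends with 1, so v does too; thus the boundary between the two copies of v is a 1→0 transition. There is exactly one such transition, at position 2p+k, so |v| = 2p+k and |vv| = 4p+2k ≠ 4p+k since k ≥ 1. So xy^2z ∉ L.
This is a contradiction; hence L is not regular.

0^{p+k} 1^p 0^p 1^p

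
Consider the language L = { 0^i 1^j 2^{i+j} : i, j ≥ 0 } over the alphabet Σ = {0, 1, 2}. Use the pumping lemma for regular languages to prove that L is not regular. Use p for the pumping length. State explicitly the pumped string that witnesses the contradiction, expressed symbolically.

0^{p+k} 1^p 2^{2p}

Assume L is regular. Let p be the pumping length given by the pumping lemma.
Take w = 0^p 1^p 2^{2p} ∈ L (with i=j=p, i+j=2p), |w| = 4p ≥ p.
By the pumping lemma, w = xyz with |xy| ≤ p and |y| > 0.
Because |xy| ≤ p and w begins with p copies of 0, we have y = 0^k with 1 ≤ k ≤ p.
Consider xy^2z = 0^{p+k} 1^p 2^{2p}. Now the 0- and 1-counts sum to 2p+k, but the 2-count is 2p ≠ 2p+k. So xy^2z ∉ L.
This contradicts the pumping lemma, so L is not regular.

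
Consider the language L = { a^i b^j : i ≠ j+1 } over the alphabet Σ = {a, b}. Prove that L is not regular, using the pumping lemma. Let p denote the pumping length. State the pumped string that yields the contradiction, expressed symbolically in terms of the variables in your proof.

Assume L is regular; let p be its pumping constant.
Choose w = a^p b^{p+p!-1}. Since p ≠ (p+p!-1)+1 = p+p!, w ∈ L; and |w| ≥ p.
The pumping lemma gives a decomposition w = xyz where |xy| ≤ p and |y| > 0.
The first p characters of w are a's, so xy (and hence y) consists only of a's. Write y = a^k, 1 ≤ k ≤ p.
Since 1 ≤ k ≤ p, k divides p!; set t = 1 + p!/k. Then xy^t z has p + (p!/k)·k = p + p! copies of a. Now the a-count is p+p! and (b-count)+1 = (p+p!-1)+1 = p+p!, so i ≠ j+1 fails. So xy^t z = a^{p+p!} b^{p+p!-1} ∉ L.
Contradiction. Therefore L is not regular.

a^{p+p!} b^{p+p!-1}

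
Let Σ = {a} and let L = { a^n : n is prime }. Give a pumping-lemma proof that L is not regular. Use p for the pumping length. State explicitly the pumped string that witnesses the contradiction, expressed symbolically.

a^{q(1+k)}

Assume L is regular. Let p be the pumping length given by the pumping lemma.
Let q be a prime with q ≥ p+2 (infinitely many primes exist), and take w = a^q ∈ L with |w| = q ≥ p.
By the pumping lemma, w = xyz with |xy| ≤ p and y is nonempty.
Then y = a^k for some k with 1 ≤ k ≤ p.
Since 1 ≤ k ≤ p, |xz| = q-k. Pump with i = q+1: |xy^{q+1}z| = (q-k)+(q+1)k = q+qk = q(1+k), which is composite (both factors ≥ 2). So xy^{q+1}z = a^{q(1+k)} ∉ L.
This is a contradiction; hence L is not regular.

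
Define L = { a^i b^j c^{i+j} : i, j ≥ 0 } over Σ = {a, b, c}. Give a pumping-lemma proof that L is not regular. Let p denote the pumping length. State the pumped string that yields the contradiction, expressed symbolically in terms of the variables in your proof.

a^{p+k} b^p c^{2p}

Toward a contradiction, assume L is regular with pumping length p.
Take w = a^p b^p c^{2p} ∈ L (with i=j=p, i+j=2p), |w| = 4p ≥ p.
Write w = xyz as guaranteed by the lemma, with |xy| ≤ p and y is nonempty.
Because |xy| ≤ p and w begins with p copies of a, we have y = a^k with 1 ≤ k ≤ p.
Consider xy^2z = a^{p+k} b^p c^{2p}. Now the a- and b-counts sum to 2p+k, but the c-count is 2p ≠ 2p+k. So xy^2z ∉ L.
This contradicts the pumping lemma, so L is not regular.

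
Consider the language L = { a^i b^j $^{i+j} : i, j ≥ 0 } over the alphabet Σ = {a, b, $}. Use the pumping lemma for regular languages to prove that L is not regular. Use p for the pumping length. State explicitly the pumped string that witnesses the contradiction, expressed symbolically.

Assume L is regular; let p be its pumping constant.
Take w = a^p b^p $^{2p} ∈ L (with i=j=p, i+j=2p), |w| = 4p ≥ p.
Write w = xyz as guaranteed by the lemma, with |xy| ≤ p and |y| ≥ 1.
Since the first p symbols of w are all a's and |xy| ≤ p, y lies entirely in the leading a-block: y = a^k for some k with 1 ≤ k ≤ p.
Consider xy^2z = a^{p+k} b^p $^{2p}. Now the a- and b-counts sum to 2p+k, but the $-count is 2p ≠ 2p+k. So xy^2z ∉ L.
This is a contradiction; hence L is not regular.

a^{p+k} b^p $^{2p}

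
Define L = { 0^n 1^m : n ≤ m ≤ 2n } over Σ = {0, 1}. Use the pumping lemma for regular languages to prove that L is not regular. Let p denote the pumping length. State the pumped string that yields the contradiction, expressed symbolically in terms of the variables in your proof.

Suppose for contradiction that L is regular, and let p be the pumping length.
Take w = 0^p 1^p ∈ L (since p ≤ p ≤ 2p), with |w| = 2p ≥ p.
Write w = xyz as guaranteed by the lemma, with |xy| ≤ p and |y| > 0.
Because |xy| ≤ p and w begins with p copies of 0, we have y = 0^k with 1 ≤ k ≤ p.
Pump with i = 2: xy^2z = 0^{p+k} 1^p. Now n = p+k > p = m, so the condition n ≤ m fails. Thus xy^2z ∉ L.
This contradicts the pumping lemma, so L is not regular.

0^{p+k} 1^p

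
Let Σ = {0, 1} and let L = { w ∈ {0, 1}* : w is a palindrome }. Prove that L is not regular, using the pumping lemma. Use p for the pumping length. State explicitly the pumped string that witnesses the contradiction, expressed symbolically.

0^{p+k} 1 0^p

Assume L is regular. Let p be the pumping length given by the pumping lemma.
Take w = 0^p 1 0^p, a palindrome of length 2p+1 ≥ p.
The pumping lemma gives a decomposition w = xyz where |xy| ≤ p and |y| ≥ 1.
The first p characters of w are 0's, so xy (and hence y) consists only of 0's. Write y = 0^k, 1 ≤ k ≤ p.
Pump with i = 2: xy^2z = 0^{p+k} 1 0^p. Its reverse is 0^p 1 0^{p+k}, which differs from xy^2z since k ≥ 1. So xy^2z is not a palindrome and xy^2z ∉ L.
This contradicts the pumping lemma, so L is not regular.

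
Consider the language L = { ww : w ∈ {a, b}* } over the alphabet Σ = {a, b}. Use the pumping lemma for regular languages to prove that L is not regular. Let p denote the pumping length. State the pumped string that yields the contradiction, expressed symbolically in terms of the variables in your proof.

Assume L is regular; let p be its pumping constant.
Take w = a^p b^p a^p b^p = uu where u = a^pb^p; then w ∈ L and |w| = 4p ≥ p.
By the pumping lemma, w = xyz with |xy| ≤ p and |y| ≥ 1.
The first p characters of w are a's, so xy (and hence y) consists only of a's. Write y = a^k, 1 ≤ k ≤ p.
Pump with i = 2: xy^2z = a^{p+k} b^p a^p b^p, of length 4p+k. Suppose this equals vv. The string starts with a and ends with b, so v does too; thus the boundary between the two copies of v is a b→a transition. There is exactly one such transition, at position 2p+k, so |v| = 2p+k and |vv| = 4p+2k ≠ 4p+k since k ≥ 1. So xy^2z ∉ L.
Contradiction. Therefore L is not regular.

a^{p+k} b^p a^p b^p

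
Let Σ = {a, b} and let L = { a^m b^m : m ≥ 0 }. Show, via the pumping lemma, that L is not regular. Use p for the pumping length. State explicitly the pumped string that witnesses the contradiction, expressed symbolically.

a^{p+k} b^p

Toward a contradiction, assume L is regular with pumping length p.
Take w = a^p b^p. Then w ∈ L and |w| = 2p ≥ p.
The pumping lemma gives a decomposition w = xyz where |xy| ≤ p and y is nonempty.
Because |xy| ≤ p and w begins with p copies of a, we have y = a^k with 1 ≤ k ≤ p.
Pump with i = 2: xy^2z = a^{p+k} b^p. For this to lie in L we would need p = p+k, which forces k = 0. But k ≥ 1, so xy^2z ∉ L.
This contradicts the pumping lemma, so L is not regular.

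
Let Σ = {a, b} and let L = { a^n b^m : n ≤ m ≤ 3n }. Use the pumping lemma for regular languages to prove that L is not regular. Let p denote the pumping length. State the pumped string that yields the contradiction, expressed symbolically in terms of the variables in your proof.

a^{p+k} b^p

Suppose for contradiction that L is regular, and let p be the pumping length.
Take w = a^p b^p ∈ L (since p ≤ p ≤ 3p), with |w| = 2p ≥ p.
The pumping lemma gives a decomposition w = xyz where |xy| ≤ p and |y| ≥ 1.
The first p characters of w are a's, so xy (and hence y) consists only of a's. Write y = a^k, 1 ≤ k ≤ p.
Pump with i = 2: xy^2z = a^{p+k} b^p. Now n = p+k > p = m, so the condition n ≤ m fails. Thus xy^2z ∉ L.
This contradicts the pumping lemma, so L is not regular.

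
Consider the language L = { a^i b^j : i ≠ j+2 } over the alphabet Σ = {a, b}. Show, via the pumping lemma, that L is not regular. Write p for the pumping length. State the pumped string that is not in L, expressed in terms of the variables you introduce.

a^{p+p!} b^{p+p!-2}

Assume L is regular; let p be its pumping constant.
Choose w = a^p b^{p+p!-2}. Since p ≠ (p+p!-2)+2 = p+p!, w ∈ L; and |w| ≥ p.
The pumping lemma gives a decomposition w = xyz where |xy| ≤ p and y is nonempty.
Because |xy| ≤ p and w begins with p copies of a, we have y = a^k with 1 ≤ k ≤ p.
Since 1 ≤ k ≤ p, k divides p!; set t = 1 + p!/k. Then xy^t z has p + (p!/k)·k = p + p! copies of a. Now the a-count is p+p! and (b-count)+2 = (p+p!-2)+2 = p+p!, so i ≠ j+2 fails. So xy^t z = a^{p+p!} b^{p+p!-2} ∉ L.
Contradiction. Therefore L is not regular.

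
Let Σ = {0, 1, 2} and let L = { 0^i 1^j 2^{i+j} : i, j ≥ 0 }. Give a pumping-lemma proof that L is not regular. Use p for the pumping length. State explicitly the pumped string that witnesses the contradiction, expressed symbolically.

Toward a contradiction, assume L is regular with pumping length p.
Take w = 0^p 1^p 2^{2p} ∈ L (with i=j=p, i+j=2p), |w| = 4p ≥ p.
The pumping lemma gives a decomposition w = xyz where |xy| ≤ p and |y| ≥ 1.
Because |xy| ≤ p and w begins with p copies of 0, we have y = 0^k with 1 ≤ k ≤ p.
Consider xy^2z = 0^{p+k} 1^p 2^{2p}. Now the 0- and 1-counts sum to 2p+k, but the 2-count is 2p ≠ 2p+k. So xy^2z ∉ L.
This is a contradiction; hence L is not regular.

0^{p+k} 1^p 2^{2p}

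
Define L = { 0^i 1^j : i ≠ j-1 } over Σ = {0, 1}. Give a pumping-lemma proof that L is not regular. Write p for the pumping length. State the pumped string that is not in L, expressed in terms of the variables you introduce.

Suppose for contradiction that L is regular, and let p be the pumping length.
Choose w = 0^p 1^{p+p!+1}. Since p ≠ (p+p!+1)-1 = p+p!, w ∈ L; and |w| ≥ p.
The pumping lemma gives a decomposition w = xyz where |xy| ≤ p and |y| ≥ 1.
The first p characters of w are 0's, so xy (and hence y) consists only of 0's. Write y = 0^k, 1 ≤ k ≤ p.
Since 1 ≤ k ≤ p, k divides p!; set t = 1 + p!/k. Then xy^t z has p + (p!/k)·k = p + p! copies of 0. Now the 0-count is p+p! and (1-count)-1 = (p+p!+1)-1 = p+p!, so i ≠ j-1 fails. So xy^t z = 0^{p+p!} 1^{p+p!+1} ∉ L.
This contradicts the pumping lemma, so L is not regular.

0^{p+p!} 1^{p+p!+1}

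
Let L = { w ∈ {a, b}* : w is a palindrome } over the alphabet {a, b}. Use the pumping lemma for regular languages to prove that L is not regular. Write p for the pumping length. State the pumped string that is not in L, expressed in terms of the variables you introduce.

a^{p+k} b a^p

Suppose for contradiction that L is regular, and let p be the pumping length.
Take w = a^p b a^p, a palindrome of length 2p+1 ≥ p.
The pumping lemma gives a decomposition w = xyz where |xy| ≤ p and y is nonempty.
Because |xy| ≤ p and w begins with p copies of a, we have y = a^k with 1 ≤ k ≤ p.
Pump with i = 2: xy^2z = a^{p+k} b a^p. Its reverse is a^p b a^{p+k}, which differs from xy^2z since k ≥ 1. So xy^2z is not a palindrome and xy^2z ∉ L.
This is a contradiction; hence L is not regular.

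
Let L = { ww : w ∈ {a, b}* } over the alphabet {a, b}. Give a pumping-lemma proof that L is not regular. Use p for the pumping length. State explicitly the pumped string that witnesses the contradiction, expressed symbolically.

Suppose for contradiction that L is regular, and let p be the pumping length.
Take w = a^p b^p a^p b^p = uu where u = a^pb^p; then w ∈ L and |w| = 4p ≥ p.
The pumping lemma gives a decomposition w = xyz where |xy| ≤ p and |y| > 0.
Since the first p symbols of w are all a's and |xy| ≤ p, y lies entirely in the leading a-block: y = a^k for some k with 1 ≤ k ≤ p.
Pump with i = 2: xy^2z = a^{p+k} b^p a^p b^p, of length 4p+k. Suppose this equals vv. The string starts with a and ends with b, so v does too; thus the boundary between the two copies of v is a b→a transition. There is exactly one such transition, at position 2p+k, so |v| = 2p+k and |vv| = 4p+2k ≠ 4p+k since k ≥ 1. So xy^2z ∉ L.
This is a contradiction; hence L is not regular.

a^{p+k} b^p a^p b^p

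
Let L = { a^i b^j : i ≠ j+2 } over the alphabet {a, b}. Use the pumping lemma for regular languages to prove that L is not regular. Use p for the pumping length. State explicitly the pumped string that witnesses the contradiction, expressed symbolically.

a^{p+p!} b^{p+p!-2}

Toward a contradiction, assume L is regular with pumping length p.
Choose w = a^p b^{p+p!-2}. Since p ≠ (p+p!-2)+2 = p+p!, w ∈ L; and |w| ≥ p.
Write w = xyz as guaranteed by the lemma, with |xy| ≤ p and y is nonempty.
Since the first p symbols of w are all a's and |xy| ≤ p, y lies entirely in the leading a-block: y = a^k for some k with 1 ≤ k ≤ p.
Since 1 ≤ k ≤ p, k divides p!; set t = 1 + p!/k. Then xy^t z has p + (p!/k)·k = p + p! copies of a. Now the a-count is p+p! and (b-count)+2 = (p+p!-2)+2 = p+p!, so i ≠ j+2 fails. So xy^t z = a^{p+p!} b^{p+p!-2} ∉ L.
This is a contradiction; hence L is not regular.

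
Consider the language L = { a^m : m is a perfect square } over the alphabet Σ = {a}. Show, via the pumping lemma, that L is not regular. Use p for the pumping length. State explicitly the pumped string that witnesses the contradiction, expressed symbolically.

a^{p²+k}

Assume L is regular; let p be its pumping constant.
Take w = a^{p²} ∈ L with |w| = p² ≥ p.
The pumping lemma gives a decomposition w = xyz where |xy| ≤ p and y is nonempty.
Then y = a^k for some k with 1 ≤ k ≤ p.
Pump with i = 2: xy^2z = a^{p²+k}. Since 1 ≤ k ≤ p, p² < p²+k ≤ p²+p < (p+1)², so p²+k lies strictly between consecutive squares and is not a perfect square. So xy^2z ∉ L.
Contradiction. Therefore L is not regular.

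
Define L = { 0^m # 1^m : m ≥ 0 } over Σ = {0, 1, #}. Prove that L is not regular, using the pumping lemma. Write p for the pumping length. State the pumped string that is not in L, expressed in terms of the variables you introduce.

0^{p+k} # 1^p

Toward a contradiction, assume L is regular with pumping length p.
Take w = 0^p # 1^p ∈ L with |w| = 2p+1 ≥ p.
By the pumping lemma, w = xyz with |xy| ≤ p and |y| ≥ 1.
The first p characters of w are 0's, so xy (and hence y) consists only of 0's. Write y = 0^k, 1 ≤ k ≤ p.
Pump with i = 2: xy^2z = 0^{p+k} # 1^p, which would require p+k = p. But k ≥ 1, so xy^2z ∉ L.
This is a contradiction; hence L is not regular.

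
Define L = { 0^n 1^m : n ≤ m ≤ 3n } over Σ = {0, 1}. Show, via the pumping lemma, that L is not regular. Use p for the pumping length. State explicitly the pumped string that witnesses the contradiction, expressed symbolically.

0^{p+k} 1^p

Toward a contradiction, assume L is regular with pumping length p.
Take w = 0^p 1^p ∈ L (since p ≤ p ≤ 3p), with |w| = 2p ≥ p.
The pumping lemma gives a decomposition w = xyz where |xy| ≤ p and |y| > 0.
Because |xy| ≤ p and w begins with p copies of 0, we have y = 0^k with 1 ≤ k ≤ p.
Pump with i = 2: xy^2z = 0^{p+k} 1^p. Now n = p+k > p = m, so the condition n ≤ m fails. Thus xy^2z ∉ L.
This contradicts the pumping lemma, so L is not regular.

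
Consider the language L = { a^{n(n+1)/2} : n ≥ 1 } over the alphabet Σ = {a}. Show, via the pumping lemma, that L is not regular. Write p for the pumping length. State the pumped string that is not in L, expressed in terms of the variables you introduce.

Assume L is regular. Let p be the pumping length given by the pumping lemma.
Take w = a^{p(p+1)/2} ∈ L with |w| = p(p+1)/2 ≥ p.
The pumping lemma gives a decomposition w = xyz where |xy| ≤ p and |y| > 0.
Then y = a^k for some k with 1 ≤ k ≤ p.
Pump with i = 2: xy^2z = a^{p(p+1)/2+k}. Since 1 ≤ k ≤ p, p(p+1)/2 < p(p+1)/2+k ≤ p(p+1)/2+p < (p+1)(p+2)/2, so p(p+1)/2+k is strictly between consecutive triangular numbers. So xy^2z ∉ L.
Contradiction. Therefore L is not regular.

a^{p(p+1)/2+k}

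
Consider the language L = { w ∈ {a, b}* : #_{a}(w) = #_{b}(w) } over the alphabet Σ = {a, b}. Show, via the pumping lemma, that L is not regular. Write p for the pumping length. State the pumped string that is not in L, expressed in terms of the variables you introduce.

Toward a contradiction, assume L is regular with pumping length p.
Choose w = a^p b^p ∈ L with |w| = 2p ≥ p.
By the pumping lemma, w = xyz with |xy| ≤ p and |y| > 0.
Since the first p symbols of w are all a's and |xy| ≤ p, y lies entirely in the leading a-block: y = a^k for some k with 1 ≤ k ≤ p.
Pump with i = 2: xy^2z = a^{p+k} b^p has p+k occurrences of a but only p of b. Since k ≥ 1 the counts differ, so xy^2z ∉ L.
This is a contradiction; hence L is not regular.

a^{p+k} b^p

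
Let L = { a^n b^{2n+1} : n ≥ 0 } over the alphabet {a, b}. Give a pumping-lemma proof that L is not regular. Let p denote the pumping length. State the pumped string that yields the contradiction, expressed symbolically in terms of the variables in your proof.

Assume L is regular. Let p be the pumping length given by the pumping lemma.
Take w = a^p b^{2p+1}. Then w ∈ L and |w| = 3p+1 ≥ p.
The pumping lemma gives a decomposition w = xyz where |xy| ≤ p and y is nonempty.
Because |xy| ≤ p and w begins with p copies of a, we have y = a^k with 1 ≤ k ≤ p.
Pump with i = 2: xy^2z = a^{p+k} b^{2p+1}. For this to lie in L we would need 2p+1 = 2(p+k)+1, which forces k = 0. But k ≥ 1, so xy^2z ∉ L.
Contradiction. Therefore L is not regular.

a^{p+k} b^{2p+1}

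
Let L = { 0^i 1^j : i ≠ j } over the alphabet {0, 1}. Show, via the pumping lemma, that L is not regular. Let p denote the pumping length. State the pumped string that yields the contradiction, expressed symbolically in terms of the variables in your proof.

Assume L is regular. Let p be the pumping length given by the pumping lemma.
Choose w = 0^p 1^{p+p!}. Since p ≠ p+p!, w ∈ L; and |w| ≥ p.
By the pumping lemma, w = xyz with |xy| ≤ p and |y| ≥ 1.
Because |xy| ≤ p and w begins with p copies of 0, we have y = 0^k with 1 ≤ k ≤ p.
Since 1 ≤ k ≤ p, k divides p!; set t = 1 + p!/k. Then xy^t z has p + (p!/k)·k = p + p! copies of 0. Now the 0-count equals the 1-count, so i ≠ j fails. So xy^t z = 0^{p+p!} 1^{p+p!} ∉ L.
This is a contradiction; hence L is not regular.

0^{p+p!} 1^{p+p!}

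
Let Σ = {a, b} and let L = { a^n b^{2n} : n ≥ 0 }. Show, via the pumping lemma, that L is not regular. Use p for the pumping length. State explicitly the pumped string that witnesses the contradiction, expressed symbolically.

Toward a contradiction, assume L is regular with pumping length p.
Let w = a^p b^{2p} ∈ L; note |w| = 3p ≥ p.
Write w = xyz as guaranteed by the lemma, with |xy| ≤ p and |y| > 0.
Since the first p symbols of w are all a's and |xy| ≤ p, y lies entirely in the leading a-block: y = a^k for some k with 1 ≤ k ≤ p.
Pump with i = 2: xy^2z = a^{p+k} b^{2p}. For this to lie in L we would need 2p = 2(p+k), which forces k = 0. But k ≥ 1, so xy^2z ∉ L.
This is a contradiction; hence L is not regular.

a^{p+k} b^{2p}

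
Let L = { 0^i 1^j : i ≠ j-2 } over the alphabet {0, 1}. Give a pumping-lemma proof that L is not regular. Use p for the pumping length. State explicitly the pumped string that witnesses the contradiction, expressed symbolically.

Suppose for contradiction that L is regular, and let p be the pumping length.
Choose w = 0^p 1^{p+p!+2}. Since p ≠ (p+p!+2)-2 = p+p!, w ∈ L; and |w| ≥ p.
Write w = xyz as guaranteed by the lemma, with |xy| ≤ p and |y| > 0.
Since the first p symbols of w are all 0's and |xy| ≤ p, y lies entirely in the leading 0-block: y = 0^k for some k with 1 ≤ k ≤ p.
Since 1 ≤ k ≤ p, k divides p!; set t = 1 + p!/k. Then xy^t z has p + (p!/k)·k = p + p! copies of 0. Now the 0-count is p+p! and (1-count)-2 = (p+p!+2)-2 = p+p!, so i ≠ j-2 fails. So xy^t z = 0^{p+p!} 1^{p+p!+2} ∉ L.
Contradiction. Therefore L is not regular.

0^{p+p!} 1^{p+p!+2}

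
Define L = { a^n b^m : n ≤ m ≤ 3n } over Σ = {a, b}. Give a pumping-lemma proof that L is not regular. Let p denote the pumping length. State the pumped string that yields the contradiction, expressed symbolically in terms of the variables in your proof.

Toward a contradiction, assume L is regular with pumping length p.
Take w = a^p b^p ∈ L (since p ≤ p ≤ 3p), with |w| = 2p ≥ p.
The pumping lemma gives a decomposition w = xyz where |xy| ≤ p and y is nonempty.
Since the first p symbols of w are all a's and |xy| ≤ p, y lies entirely in the leading a-block: y = a^k for some k with 1 ≤ k ≤ p.
Pump with i = 2: xy^2z = a^{p+k} b^p. Now n = p+k > p = m, so the condition n ≤ m fails. Thus xy^2z ∉ L.
Contradiction. Therefore L is not regular.

a^{p+k} b^p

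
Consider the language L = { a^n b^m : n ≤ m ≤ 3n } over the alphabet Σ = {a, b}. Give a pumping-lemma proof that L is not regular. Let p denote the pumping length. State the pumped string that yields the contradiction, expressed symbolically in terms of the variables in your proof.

Toward a contradiction, assume L is regular with pumping length p.
Take w = a^p b^p ∈ L (since p ≤ p ≤ 3p), with |w| = 2p ≥ p.
Write w = xyz as guaranteed by the lemma, with |xy| ≤ p and |y| > 0.
Since the first p symbols of w are all a's and |xy| ≤ p, y lies entirely in the leading a-block: y = a^k for some k with 1 ≤ k ≤ p.
Pump with i = 2: xy^2z = a^{p+k} b^p. Now n = p+k > p = m, so the condition n ≤ m fails. Thus xy^2z ∉ L.
This contradicts the pumping lemma, so L is not regular.

a^{p+k} b^p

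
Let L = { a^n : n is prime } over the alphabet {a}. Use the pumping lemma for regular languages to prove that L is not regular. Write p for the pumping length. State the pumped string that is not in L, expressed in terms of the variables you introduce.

a^{q(1+k)}

Toward a contradiction, assume L is regular with pumping length p.
Let q be a prime with q ≥ p+2 (infinitely many primes exist), and take w = a^q ∈ L with |w| = q ≥ p.
The pumping lemma gives a decomposition w = xyz where |xy| ≤ p and |y| > 0.
Then y = a^k for some k with 1 ≤ k ≤ p.
Since 1 ≤ k ≤ p, |xz| = q-k. Pump with i = q+1: |xy^{q+1}z| = (q-k)+(q+1)k = q+qk = q(1+k), which is composite (both factors ≥ 2). So xy^{q+1}z = a^{q(1+k)} ∉ L.
This contradicts the pumping lemma, so L is not regular.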